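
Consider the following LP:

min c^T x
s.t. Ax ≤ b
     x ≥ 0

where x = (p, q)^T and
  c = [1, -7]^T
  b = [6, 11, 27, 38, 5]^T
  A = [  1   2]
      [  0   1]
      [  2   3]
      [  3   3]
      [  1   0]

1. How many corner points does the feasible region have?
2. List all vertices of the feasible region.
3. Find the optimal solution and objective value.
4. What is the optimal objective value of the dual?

1. 4
2. (0, 0), (5, 0), (5, 0.5), (0, 3)
3. p = 0, q = 3, z = -21
4. -21 (by strong duality, equal to the primal optimum)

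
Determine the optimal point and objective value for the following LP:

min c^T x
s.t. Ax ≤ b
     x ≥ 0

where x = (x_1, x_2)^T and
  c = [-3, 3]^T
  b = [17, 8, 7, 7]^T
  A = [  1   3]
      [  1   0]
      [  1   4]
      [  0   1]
x_1 = 7, x_2 = 0, z = -21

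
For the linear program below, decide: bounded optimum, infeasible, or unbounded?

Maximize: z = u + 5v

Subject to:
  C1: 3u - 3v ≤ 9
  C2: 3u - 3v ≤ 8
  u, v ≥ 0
Feasible point: (0, 0) satisfies every constraint, so the LP is feasible.
Direction d = (0, 1): for each constraint row a, a·d ≤ 0 —
  (3)(0) + (-3)(1) = -3 ≤ 0
  (3)(0) + (-3)(1) = -3 ≤ 0
and d ≥ 0, so (0, 0) + t·d stays feasible for every t ≥ 0. Along this ray z = u + 5v changes by 5 per unit t, so z → +∞.

The LP is unbounded; z can be made arbitrarily large.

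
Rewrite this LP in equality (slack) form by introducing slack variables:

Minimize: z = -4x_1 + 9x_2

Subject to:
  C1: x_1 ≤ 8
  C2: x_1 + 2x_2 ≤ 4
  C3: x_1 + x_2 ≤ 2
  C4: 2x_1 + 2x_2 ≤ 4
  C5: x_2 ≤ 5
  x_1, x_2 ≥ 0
min z = -4x_1 + 9x_2

s.t.
  x_1 + s1 = 8
  x_1 + 2x_2 + s2 = 4
  x_1 + x_2 + s3 = 2
  2x_1 + 2x_2 + s4 = 4
  x_2 + s5 = 5
  x_1, x_2, s1, s2, s3, s4, s5 ≥ 0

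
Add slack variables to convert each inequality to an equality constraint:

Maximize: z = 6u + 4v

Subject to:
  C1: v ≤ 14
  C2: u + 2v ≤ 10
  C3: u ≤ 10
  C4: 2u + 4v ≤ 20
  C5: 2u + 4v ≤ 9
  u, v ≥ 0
max z = 6u + 4v

s.t.
  v + s1 = 14
  u + 2v + s2 = 10
  u + s3 = 10
  2u + 4v + s4 = 20
  2u + 4v + s5 = 9
  u, v, s1, s2, s3, s4, s5 ≥ 0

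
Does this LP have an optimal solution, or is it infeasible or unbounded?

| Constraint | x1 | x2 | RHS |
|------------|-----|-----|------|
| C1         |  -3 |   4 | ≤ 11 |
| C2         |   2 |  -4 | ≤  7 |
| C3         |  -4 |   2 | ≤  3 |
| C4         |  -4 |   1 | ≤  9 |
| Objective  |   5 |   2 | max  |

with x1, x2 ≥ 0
Feasible point: (0, 0) satisfies every constraint, so the LP is feasible.
Direction d = (4, 3): for each constraint row a, a·d ≤ 0 —
  (-3)(4) + (4)(3) = 0 ≤ 0
  (2)(4) + (-4)(3) = -4 ≤ 0
  (-4)(4) + (2)(3) = -10 ≤ 0
  (-4)(4) + (1)(3) = -13 ≤ 0
and d ≥ 0, so (0, 0) + t·d stays feasible for every t ≥ 0. Along this ray z = 5x1 + 2x2 changes by 26 per unit t, so z → +∞.

Unbounded — the objective can increase without bound over the feasible region.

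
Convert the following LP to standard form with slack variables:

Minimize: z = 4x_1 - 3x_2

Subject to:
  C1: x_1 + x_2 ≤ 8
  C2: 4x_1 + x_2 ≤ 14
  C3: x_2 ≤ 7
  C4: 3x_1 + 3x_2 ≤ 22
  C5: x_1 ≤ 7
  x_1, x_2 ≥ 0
min z = 4x_1 - 3x_2

s.t.
  x_1 + x_2 + s1 = 8
  4x_1 + x_2 + s2 = 14
  x_2 + s3 = 7
  3x_1 + 3x_2 + s4 = 22
  x_1 + s5 = 7
  x_1, x_2, s1, s2, s3, s4, s5 ≥ 0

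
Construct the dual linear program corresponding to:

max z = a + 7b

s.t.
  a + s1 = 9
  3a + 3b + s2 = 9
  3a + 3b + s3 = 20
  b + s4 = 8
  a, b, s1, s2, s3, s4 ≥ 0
Minimize: z = 9y1 + 9y2 + 20y3 + 8y4

Subject to:
  C1: -y1 - 3y2 - 3y3 ≤ -1
  C2: -3y2 - 3y3 - y4 ≤ -7
  y1, y2, y3, y4 ≥ 0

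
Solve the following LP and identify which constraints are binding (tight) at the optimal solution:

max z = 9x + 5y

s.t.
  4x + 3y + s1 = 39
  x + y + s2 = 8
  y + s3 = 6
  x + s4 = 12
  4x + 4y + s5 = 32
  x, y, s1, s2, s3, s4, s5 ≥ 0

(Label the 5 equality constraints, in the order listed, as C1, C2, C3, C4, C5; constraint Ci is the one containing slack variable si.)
Optimal: x = 8, y = 0
Slack at optimum:
  C1: slack = 7
  C2: slack = 0 (binding)
  C3: slack = 6
  C4: slack = 4
  C5: slack = 0 (binding)
  x ≥ 0: x = 8
  y ≥ 0: y = 0 (binding)
Binding constraints: C2, C5, y ≥ 0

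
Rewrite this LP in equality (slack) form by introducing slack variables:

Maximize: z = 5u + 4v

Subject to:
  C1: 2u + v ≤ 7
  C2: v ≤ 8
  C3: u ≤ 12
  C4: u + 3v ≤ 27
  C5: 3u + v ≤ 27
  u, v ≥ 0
max z = 5u + 4v

s.t.
  2u + v + s1 = 7
  v + s2 = 8
  u + s3 = 12
  u + 3v + s4 = 27
  3u + v + s5 = 27
  u, v, s1, s2, s3, s4, s5 ≥ 0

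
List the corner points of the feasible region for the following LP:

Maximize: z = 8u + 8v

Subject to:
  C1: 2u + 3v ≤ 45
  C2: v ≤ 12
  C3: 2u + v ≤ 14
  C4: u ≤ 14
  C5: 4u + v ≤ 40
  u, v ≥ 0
Each vertex is the intersection of two constraint boundaries that also satisfies all remaining constraints:
  u = 0 and v = 0 → (0, 0)
  2u + v = 14 and v = 0 → (7, 0)
  v = 12 and 2u + v = 14 → (1, 12)
  v = 12 and u = 0 → (0, 12)

Vertices: (0, 0), (7, 0), (1, 12), (0, 12)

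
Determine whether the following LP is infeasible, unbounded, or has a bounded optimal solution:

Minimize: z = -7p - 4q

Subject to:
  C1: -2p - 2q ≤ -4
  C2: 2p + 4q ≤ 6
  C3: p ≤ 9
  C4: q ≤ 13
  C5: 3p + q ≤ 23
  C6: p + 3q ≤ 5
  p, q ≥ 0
The point (3, 0) satisfies every constraint, so the LP is feasible; the constraints give p ≤ 9 and q ≤ 13, which with p, q ≥ 0 keep the feasible region inside a bounded box. A feasible, bounded LP attains a finite optimum at a vertex.

Feasible with finite optimum z* = -21 at (3, 0).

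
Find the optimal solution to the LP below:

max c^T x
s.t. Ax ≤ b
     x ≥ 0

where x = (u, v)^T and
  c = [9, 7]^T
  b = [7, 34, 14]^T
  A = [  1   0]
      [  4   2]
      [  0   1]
Each vertex is the intersection of two constraint boundaries that also satisfies all remaining constraints:
  u = 0 and v = 0 → (0, 0)
  u = 7 and v = 0 → (7, 0)
  u = 7 and 4u + 2v = 34 → (7, 3)
  4u + 2v = 34 and v = 14 → (1.5, 14)
  v = 14 and u = 0 → (0, 14)

Evaluating z = 9u + 7v at each vertex:
  (0, 0): z = 0
  (7, 0): z = 63
  (7, 3): z = 84
  (1.5, 14): z = 111.5
  (0, 14): z = 98

The maximum is at (1.5, 14) with z = 111.5.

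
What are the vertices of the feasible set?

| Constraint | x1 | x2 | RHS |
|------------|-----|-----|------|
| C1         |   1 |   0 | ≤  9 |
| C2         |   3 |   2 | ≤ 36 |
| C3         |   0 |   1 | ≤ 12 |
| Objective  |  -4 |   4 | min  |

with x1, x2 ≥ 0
Each vertex is the intersection of two constraint boundaries that also satisfies all remaining constraints:
  x1 = 0 and x2 = 0 → (0, 0)
  x1 = 9 and x2 = 0 → (9, 0)
  x1 = 9 and 3x1 + 2x2 = 36 → (9, 4.5)
  3x1 + 2x2 = 36 and x2 = 12 → (4, 12)
  x2 = 12 and x1 = 0 → (0, 12)

Vertices: (0, 0), (9, 0), (9, 4.5), (4, 12), (0, 12)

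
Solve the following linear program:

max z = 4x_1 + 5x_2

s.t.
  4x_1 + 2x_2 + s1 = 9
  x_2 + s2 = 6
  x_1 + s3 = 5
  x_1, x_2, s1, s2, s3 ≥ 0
Each vertex is the intersection of two constraint boundaries that also satisfies all remaining constraints:
  x_1 = 0 and x_2 = 0 → (0, 0)
  4x_1 + 2x_2 = 9 and x_2 = 0 → (2.25, 0)
  4x_1 + 2x_2 = 9 and x_1 = 0 → (0, 4.5)

Evaluating z = 4x_1 + 5x_2 at each vertex:
  (0, 0): z = 0
  (2.25, 0): z = 9
  (0, 4.5): z = 22.5

The maximum is at (0, 4.5) with z = 22.5.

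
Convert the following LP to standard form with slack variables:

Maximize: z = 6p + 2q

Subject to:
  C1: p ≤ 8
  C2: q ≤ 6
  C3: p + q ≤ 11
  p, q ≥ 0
max z = 6p + 2q

s.t.
  p + s1 = 8
  q + s2 = 6
  p + q + s3 = 11
  p, q, s1, s2, s3 ≥ 0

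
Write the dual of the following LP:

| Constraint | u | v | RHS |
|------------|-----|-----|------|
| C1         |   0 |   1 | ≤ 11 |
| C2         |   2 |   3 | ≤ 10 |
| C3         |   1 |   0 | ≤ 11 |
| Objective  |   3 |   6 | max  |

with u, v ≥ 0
Minimize: z = 11y1 + 10y2 + 11y3

Subject to:
  C1: -2y2 - y3 ≤ -3
  C2: -y1 - 3y2 ≤ -6
  y1, y2, y3 ≥ 0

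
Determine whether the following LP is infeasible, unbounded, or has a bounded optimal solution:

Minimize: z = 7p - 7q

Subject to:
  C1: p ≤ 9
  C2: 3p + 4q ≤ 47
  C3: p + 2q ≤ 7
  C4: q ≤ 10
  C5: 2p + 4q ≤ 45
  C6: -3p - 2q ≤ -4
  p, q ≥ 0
The point (0, 3.5) satisfies every constraint, so the LP is feasible; the constraints give p ≤ 9 and q ≤ 10, which with p, q ≥ 0 keep the feasible region inside a bounded box. A feasible, bounded LP attains a finite optimum at a vertex.

Evaluating z = 7p - 7q at each vertex:
  (1.333, 0): z = 9.333
  (7, 0): z = 49
  (0, 3.5): z = -24.5
  (0, 2): z = -14

The LP has an optimal solution: (0, 3.5) with z = -24.5.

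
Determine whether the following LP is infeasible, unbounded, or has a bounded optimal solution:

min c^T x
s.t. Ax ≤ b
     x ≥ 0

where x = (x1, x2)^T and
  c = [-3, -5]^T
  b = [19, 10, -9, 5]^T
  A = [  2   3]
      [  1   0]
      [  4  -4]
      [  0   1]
The point (2, 5) satisfies every constraint, so the LP is feasible; the constraints give x1 ≤ 10 and x2 ≤ 5, which with x1, x2 ≥ 0 keep the feasible region inside a bounded box. A feasible, bounded LP attains a finite optimum at a vertex.

Evaluating z = -3x1 - 5x2 at each vertex:
  (0, 2.25): z = -11.25
  (2.45, 4.7): z = -30.85
  (2, 5): z = -31
  (0, 5): z = -25

Bounded optimum: z* = -31 at (2, 5).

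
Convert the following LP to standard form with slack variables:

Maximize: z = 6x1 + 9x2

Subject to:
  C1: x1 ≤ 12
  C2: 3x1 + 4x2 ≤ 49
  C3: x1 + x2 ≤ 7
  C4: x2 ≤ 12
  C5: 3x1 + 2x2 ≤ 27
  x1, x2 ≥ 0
max z = 6x1 + 9x2

s.t.
  x1 + s1 = 12
  3x1 + 4x2 + s2 = 49
  x1 + x2 + s3 = 7
  x2 + s4 = 12
  3x1 + 2x2 + s5 = 27
  x1, x2, s1, s2, s3, s4, s5 ≥ 0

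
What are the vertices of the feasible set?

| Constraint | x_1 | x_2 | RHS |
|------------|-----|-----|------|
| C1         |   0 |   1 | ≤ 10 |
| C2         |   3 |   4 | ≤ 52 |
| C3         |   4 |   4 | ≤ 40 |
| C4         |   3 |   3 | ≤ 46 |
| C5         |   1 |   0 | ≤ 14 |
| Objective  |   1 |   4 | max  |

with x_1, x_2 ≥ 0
Each vertex is the intersection of two constraint boundaries that also satisfies all remaining constraints:
  x_1 = 0 and x_2 = 0 → (0, 0)
  4x_1 + 4x_2 = 40 and x_2 = 0 → (10, 0)
  x_2 = 10 and 4x_1 + 4x_2 = 40 → (0, 10)

Vertices: (0, 0), (10, 0), (0, 10)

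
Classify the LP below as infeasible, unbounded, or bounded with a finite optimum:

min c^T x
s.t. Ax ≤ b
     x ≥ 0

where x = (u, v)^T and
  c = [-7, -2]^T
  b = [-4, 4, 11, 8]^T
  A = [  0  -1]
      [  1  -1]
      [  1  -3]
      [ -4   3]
Feasible point: (1, 4) satisfies every constraint, so the LP is feasible.
Direction d = (1, 1): for each constraint row a, a·d ≤ 0 —
  (0)(1) + (-1)(1) = -1 ≤ 0
  (1)(1) + (-1)(1) = 0 ≤ 0
  (1)(1) + (-3)(1) = -2 ≤ 0
  (-4)(1) + (3)(1) = -1 ≤ 0
and d ≥ 0, so (1, 4) + t·d stays feasible for every t ≥ 0. Along this ray z = -7u - 2v changes by -9 per unit t, so z → −∞.

The LP is unbounded; z can be made arbitrarily small.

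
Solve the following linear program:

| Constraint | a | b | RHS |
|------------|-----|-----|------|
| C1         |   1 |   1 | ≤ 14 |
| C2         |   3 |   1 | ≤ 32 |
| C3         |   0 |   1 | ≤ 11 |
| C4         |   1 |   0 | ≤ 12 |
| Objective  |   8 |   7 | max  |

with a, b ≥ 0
a = 9, b = 5, z = 107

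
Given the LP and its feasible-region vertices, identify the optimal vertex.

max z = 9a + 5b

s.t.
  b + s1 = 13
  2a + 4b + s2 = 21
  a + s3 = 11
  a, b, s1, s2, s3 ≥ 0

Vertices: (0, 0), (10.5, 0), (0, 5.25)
Evaluating z = 9a + 5b at each vertex:
  (0, 0): z = 0
  (10.5, 0): z = 94.5
  (0, 5.25): z = 26.25

The largest value is z = 94.5, attained at (10.5, 0).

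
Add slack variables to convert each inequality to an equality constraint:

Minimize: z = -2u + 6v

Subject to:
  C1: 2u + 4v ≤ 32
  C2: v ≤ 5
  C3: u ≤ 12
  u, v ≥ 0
min z = -2u + 6v

s.t.
  2u + 4v + s1 = 32
  v + s2 = 5
  u + s3 = 12
  u, v, s1, s2, s3 ≥ 0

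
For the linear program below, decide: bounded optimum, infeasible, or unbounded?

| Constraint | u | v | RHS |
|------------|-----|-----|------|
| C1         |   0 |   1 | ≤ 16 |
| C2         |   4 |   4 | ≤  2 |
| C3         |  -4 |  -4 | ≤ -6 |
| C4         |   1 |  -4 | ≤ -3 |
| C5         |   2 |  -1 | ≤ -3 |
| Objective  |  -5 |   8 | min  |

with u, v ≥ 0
C2 requires 4u + 4v ≤ 2, while C3 (-4u - 4v ≤ -6) is equivalent to 4u + 4v ≥ 6. Together they would need 6 ≤ 4u + 4v ≤ 2, which is impossible since 6 > 2. No point satisfies all constraints.

The feasible region is empty; the LP is infeasible.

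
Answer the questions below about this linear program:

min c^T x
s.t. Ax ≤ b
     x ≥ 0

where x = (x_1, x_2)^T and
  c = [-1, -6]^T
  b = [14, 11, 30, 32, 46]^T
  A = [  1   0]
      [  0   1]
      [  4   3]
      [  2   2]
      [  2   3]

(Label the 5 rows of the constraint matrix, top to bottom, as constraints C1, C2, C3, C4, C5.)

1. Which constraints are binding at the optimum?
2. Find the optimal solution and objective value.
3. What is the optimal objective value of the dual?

1. C3, x_1 ≥ 0
2. x_1 = 0, x_2 = 10, z = -60
3. -60 (by strong duality, equal to the primal optimum)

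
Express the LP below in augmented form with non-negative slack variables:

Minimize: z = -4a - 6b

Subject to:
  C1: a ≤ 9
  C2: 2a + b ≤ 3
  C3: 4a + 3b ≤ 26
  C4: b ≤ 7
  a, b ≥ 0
min z = -4a - 6b

s.t.
  a + s1 = 9
  2a + b + s2 = 3
  4a + 3b + s3 = 26
  b + s4 = 7
  a, b, s1, s2, s3, s4 ≥ 0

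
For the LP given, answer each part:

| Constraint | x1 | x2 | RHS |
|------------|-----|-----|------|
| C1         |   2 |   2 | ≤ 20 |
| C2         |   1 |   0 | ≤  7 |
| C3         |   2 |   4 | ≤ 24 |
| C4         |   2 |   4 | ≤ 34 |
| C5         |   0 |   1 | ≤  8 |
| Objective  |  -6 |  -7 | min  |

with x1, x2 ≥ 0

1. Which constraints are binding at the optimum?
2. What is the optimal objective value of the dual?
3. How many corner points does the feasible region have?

1. C2, C3
2. -59.5 (by strong duality, equal to the primal optimum)
3. 4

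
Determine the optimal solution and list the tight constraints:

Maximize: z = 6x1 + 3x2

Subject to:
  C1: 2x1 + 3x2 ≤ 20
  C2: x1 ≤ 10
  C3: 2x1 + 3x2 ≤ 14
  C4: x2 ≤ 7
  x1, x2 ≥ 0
Optimal: x1 = 7, x2 = 0
Binding: C3, x2 ≥ 0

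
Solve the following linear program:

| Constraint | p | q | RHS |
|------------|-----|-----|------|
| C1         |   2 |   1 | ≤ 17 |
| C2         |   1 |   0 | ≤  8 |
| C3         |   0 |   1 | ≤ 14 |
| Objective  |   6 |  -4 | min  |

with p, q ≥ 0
Each vertex is the intersection of two constraint boundaries that also satisfies all remaining constraints:
  p = 0 and q = 0 → (0, 0)
  p = 8 and q = 0 → (8, 0)
  2p + q = 17 and p = 8 → (8, 1)
  2p + q = 17 and q = 14 → (1.5, 14)
  q = 14 and p = 0 → (0, 14)

Evaluating z = 6p - 4q at each vertex:
  (0, 0): z = 0
  (8, 0): z = 48
  (8, 1): z = 44
  (1.5, 14): z = -47
  (0, 14): z = -56

The minimum is at (0, 14) with z = -56.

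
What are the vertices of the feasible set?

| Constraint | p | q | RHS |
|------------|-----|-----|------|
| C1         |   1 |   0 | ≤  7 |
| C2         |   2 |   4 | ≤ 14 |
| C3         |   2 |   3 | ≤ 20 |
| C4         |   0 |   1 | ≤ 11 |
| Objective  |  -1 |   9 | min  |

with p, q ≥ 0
Each vertex is the intersection of two constraint boundaries that also satisfies all remaining constraints:
  p = 0 and q = 0 → (0, 0)
  p = 7 and 2p + 4q = 14 → (7, 0)
  2p + 4q = 14 and p = 0 → (0, 3.5)

Vertices: (0, 0), (7, 0), (0, 3.5)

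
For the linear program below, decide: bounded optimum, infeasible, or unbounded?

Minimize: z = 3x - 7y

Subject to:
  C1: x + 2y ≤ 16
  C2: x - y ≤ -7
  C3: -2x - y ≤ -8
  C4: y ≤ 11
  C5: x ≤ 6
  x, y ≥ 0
The point (0, 8) satisfies every constraint, so the LP is feasible; the constraints give x ≤ 6 and y ≤ 11, which with x, y ≥ 0 keep the feasible region inside a bounded box. A feasible, bounded LP attains a finite optimum at a vertex.

Evaluating z = 3x - 7y at each vertex:
  (0.3333, 7.333): z = -50.33
  (0.6667, 7.667): z = -51.67
  (0, 8): z = -56

Bounded optimum: z* = -56 at (0, 8).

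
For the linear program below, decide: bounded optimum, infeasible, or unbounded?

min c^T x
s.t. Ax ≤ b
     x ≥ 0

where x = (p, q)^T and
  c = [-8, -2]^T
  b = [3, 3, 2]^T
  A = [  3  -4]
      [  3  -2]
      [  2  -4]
Feasible point: (0, 0) satisfies every constraint, so the LP is feasible.
Direction d = (0, 1): for each constraint row a, a·d ≤ 0 —
  (3)(0) + (-4)(1) = -4 ≤ 0
  (3)(0) + (-2)(1) = -2 ≤ 0
  (2)(0) + (-4)(1) = -4 ≤ 0
and d ≥ 0, so (0, 0) + t·d stays feasible for every t ≥ 0. Along this ray z = -8p - 2q changes by -2 per unit t, so z → −∞.

The LP is unbounded; z can be made arbitrarily small.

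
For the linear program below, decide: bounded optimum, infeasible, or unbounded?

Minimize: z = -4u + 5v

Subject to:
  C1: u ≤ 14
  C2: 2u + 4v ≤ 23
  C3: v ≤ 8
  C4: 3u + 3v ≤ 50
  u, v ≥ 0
The point (11.5, 0) satisfies every constraint, so the LP is feasible; the constraints give u ≤ 14 and v ≤ 8, which with u, v ≥ 0 keep the feasible region inside a bounded box. A feasible, bounded LP attains a finite optimum at a vertex.

Evaluating z = -4u + 5v at each vertex:
  (0, 0): z = 0
  (11.5, 0): z = -46
  (0, 5.75): z = 28.75

Feasible with finite optimum z* = -46 at (11.5, 0).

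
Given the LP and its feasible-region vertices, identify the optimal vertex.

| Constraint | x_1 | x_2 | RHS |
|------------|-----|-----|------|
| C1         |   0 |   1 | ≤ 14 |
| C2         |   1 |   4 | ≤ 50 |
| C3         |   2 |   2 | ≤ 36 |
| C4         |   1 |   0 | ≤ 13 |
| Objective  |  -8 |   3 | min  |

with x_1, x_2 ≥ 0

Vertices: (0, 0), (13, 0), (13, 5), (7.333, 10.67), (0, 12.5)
(13, 0) with z = -104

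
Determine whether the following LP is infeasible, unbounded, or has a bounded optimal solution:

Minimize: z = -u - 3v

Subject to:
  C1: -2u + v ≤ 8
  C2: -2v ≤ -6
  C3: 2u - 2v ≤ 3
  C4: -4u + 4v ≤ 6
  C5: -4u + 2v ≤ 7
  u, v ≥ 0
Feasible point: (2, 3) satisfies every constraint, so the LP is feasible.
Direction d = (1, 1): for each constraint row a, a·d ≤ 0 —
  (-2)(1) + (1)(1) = -1 ≤ 0
  (0)(1) + (-2)(1) = -2 ≤ 0
  (2)(1) + (-2)(1) = 0 ≤ 0
  (-4)(1) + (4)(1) = 0 ≤ 0
  (-4)(1) + (2)(1) = -2 ≤ 0
and d ≥ 0, so (2, 3) + t·d stays feasible for every t ≥ 0. Along this ray z = -u - 3v changes by -4 per unit t, so z → −∞.

The LP is unbounded; z can be made arbitrarily small.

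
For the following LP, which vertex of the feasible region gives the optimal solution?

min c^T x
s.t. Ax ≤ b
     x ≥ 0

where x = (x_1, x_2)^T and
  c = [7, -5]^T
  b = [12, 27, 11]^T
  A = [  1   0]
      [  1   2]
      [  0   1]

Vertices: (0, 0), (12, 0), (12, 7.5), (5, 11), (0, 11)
Evaluating z = 7x_1 - 5x_2 at each vertex:
  (0, 0): z = 0
  (12, 0): z = 84
  (12, 7.5): z = 46.5
  (5, 11): z = -20
  (0, 11): z = -55

The smallest value is z = -55, attained at (0, 11).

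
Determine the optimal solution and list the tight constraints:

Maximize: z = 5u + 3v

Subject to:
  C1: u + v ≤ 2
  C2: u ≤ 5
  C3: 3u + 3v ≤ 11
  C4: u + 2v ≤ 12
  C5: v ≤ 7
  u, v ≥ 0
Optimal: u = 2, v = 0
Slack at optimum:
  C1: slack = 0 (binding)
  C2: slack = 3
  C3: slack = 5
  C4: slack = 10
  C5: slack = 7
  u ≥ 0: u = 2
  v ≥ 0: v = 0 (binding)
Binding constraints: C1, v ≥ 0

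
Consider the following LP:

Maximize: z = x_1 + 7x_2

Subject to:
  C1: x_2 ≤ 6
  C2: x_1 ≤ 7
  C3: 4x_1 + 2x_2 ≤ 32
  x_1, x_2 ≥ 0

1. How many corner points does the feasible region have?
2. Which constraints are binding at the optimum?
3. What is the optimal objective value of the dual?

1. 5
2. C1, C3
3. 47 (by strong duality, equal to the primal optimum)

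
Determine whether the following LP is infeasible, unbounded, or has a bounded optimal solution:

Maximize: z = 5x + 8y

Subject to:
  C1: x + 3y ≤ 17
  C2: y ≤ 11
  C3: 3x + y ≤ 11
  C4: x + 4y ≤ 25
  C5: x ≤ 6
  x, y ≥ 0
The point (2, 5) satisfies every constraint, so the LP is feasible; the constraints give x ≤ 6 and y ≤ 11, which with x, y ≥ 0 keep the feasible region inside a bounded box. A feasible, bounded LP attains a finite optimum at a vertex.

Evaluating z = 5x + 8y at each vertex:
  (0, 0): z = 0
  (3.667, 0): z = 18.33
  (2, 5): z = 50
  (0, 5.667): z = 45.33

Feasible with finite optimum z* = 50 at (2, 5).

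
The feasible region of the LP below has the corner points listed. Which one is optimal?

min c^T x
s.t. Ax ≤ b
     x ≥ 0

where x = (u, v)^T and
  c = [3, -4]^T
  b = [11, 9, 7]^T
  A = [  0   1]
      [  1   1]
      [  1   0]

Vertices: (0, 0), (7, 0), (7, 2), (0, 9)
(0, 9) with z = -36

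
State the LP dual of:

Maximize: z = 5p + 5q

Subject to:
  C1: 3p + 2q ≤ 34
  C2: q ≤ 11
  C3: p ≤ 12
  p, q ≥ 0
Minimize: z = 34y1 + 11y2 + 12y3

Subject to:
  C1: -3y1 - y3 ≤ -5
  C2: -2y1 - y2 ≤ -5
  y1, y2, y3 ≥ 0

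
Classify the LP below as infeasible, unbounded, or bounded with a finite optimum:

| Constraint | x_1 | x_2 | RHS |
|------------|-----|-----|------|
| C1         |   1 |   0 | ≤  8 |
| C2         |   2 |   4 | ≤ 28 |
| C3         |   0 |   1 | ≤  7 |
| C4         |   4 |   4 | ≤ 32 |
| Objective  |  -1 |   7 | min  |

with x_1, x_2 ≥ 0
The point (8, 0) satisfies every constraint, so the LP is feasible; the constraints give x_1 ≤ 8 and x_2 ≤ 7, which with x_1, x_2 ≥ 0 keep the feasible region inside a bounded box. A feasible, bounded LP attains a finite optimum at a vertex.

Bounded optimum: z* = -8 at (8, 0).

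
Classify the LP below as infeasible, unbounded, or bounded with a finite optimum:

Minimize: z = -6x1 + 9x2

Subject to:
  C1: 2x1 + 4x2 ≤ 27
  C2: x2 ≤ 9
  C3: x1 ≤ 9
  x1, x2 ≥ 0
The point (9, 0) satisfies every constraint, so the LP is feasible; the constraints give x1 ≤ 9 and x2 ≤ 9, which with x1, x2 ≥ 0 keep the feasible region inside a bounded box. A feasible, bounded LP attains a finite optimum at a vertex.

Evaluating z = -6x1 + 9x2 at each vertex:
  (0, 0): z = 0
  (9, 0): z = -54
  (9, 2.25): z = -33.75
  (0, 6.75): z = 60.75

Bounded optimum: z* = -54 at (9, 0).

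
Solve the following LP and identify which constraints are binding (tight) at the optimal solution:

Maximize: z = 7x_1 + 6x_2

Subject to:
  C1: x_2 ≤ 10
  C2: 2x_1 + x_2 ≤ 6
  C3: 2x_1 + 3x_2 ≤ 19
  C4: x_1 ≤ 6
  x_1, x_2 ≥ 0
Optimal: x_1 = 0, x_2 = 6
Slack at optimum:
  C1: slack = 4
  C2: slack = 0 (binding)
  C3: slack = 1
  C4: slack = 6
  x_1 ≥ 0: x_1 = 0 (binding)
  x_2 ≥ 0: x_2 = 6
Binding constraints: C2, x_1 ≥ 0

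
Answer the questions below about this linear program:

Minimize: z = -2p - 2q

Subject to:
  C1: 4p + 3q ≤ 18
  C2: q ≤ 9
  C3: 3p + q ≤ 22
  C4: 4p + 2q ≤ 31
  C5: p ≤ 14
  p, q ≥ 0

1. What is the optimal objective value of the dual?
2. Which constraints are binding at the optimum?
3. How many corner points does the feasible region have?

1. -12 (by strong duality, equal to the primal optimum)
2. C1, p ≥ 0
3. 3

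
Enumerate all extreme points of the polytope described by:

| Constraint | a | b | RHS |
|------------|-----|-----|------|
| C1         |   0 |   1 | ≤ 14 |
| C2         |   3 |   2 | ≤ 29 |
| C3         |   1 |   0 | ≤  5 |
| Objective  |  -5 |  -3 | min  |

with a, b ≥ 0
Each vertex is the intersection of two constraint boundaries that also satisfies all remaining constraints:
  a = 0 and b = 0 → (0, 0)
  a = 5 and b = 0 → (5, 0)
  3a + 2b = 29 and a = 5 → (5, 7)
  b = 14 and 3a + 2b = 29 → (0.3333, 14)
  b = 14 and a = 0 → (0, 14)

Vertices: (0, 0), (5, 0), (5, 7), (0.3333, 14), (0, 14)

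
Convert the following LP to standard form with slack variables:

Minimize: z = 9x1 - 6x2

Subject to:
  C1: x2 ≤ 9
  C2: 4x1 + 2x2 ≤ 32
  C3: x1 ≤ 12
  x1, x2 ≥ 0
min z = 9x1 - 6x2

s.t.
  x2 + s1 = 9
  4x1 + 2x2 + s2 = 32
  x1 + s3 = 12
  x1, x2, s1, s2, s3 ≥ 0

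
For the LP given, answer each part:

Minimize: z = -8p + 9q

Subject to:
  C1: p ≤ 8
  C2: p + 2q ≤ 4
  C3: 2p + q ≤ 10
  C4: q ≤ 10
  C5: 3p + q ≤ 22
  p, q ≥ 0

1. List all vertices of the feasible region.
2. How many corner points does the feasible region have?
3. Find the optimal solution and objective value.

1. (0, 0), (4, 0), (0, 2)
2. 3
3. p = 4, q = 0, z = -32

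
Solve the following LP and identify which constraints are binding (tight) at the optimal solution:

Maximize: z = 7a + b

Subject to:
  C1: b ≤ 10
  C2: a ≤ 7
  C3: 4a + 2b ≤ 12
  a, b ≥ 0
Optimal: a = 3, b = 0
Slack at optimum:
  C1: slack = 10
  C2: slack = 4
  C3: slack = 0 (binding)
  a ≥ 0: a = 3
  b ≥ 0: b = 0 (binding)
Binding constraints: C3, b ≥ 0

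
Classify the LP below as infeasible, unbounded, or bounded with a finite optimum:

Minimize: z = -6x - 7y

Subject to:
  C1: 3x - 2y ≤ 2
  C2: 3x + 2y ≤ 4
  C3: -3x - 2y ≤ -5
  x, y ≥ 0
C2 requires 3x + 2y ≤ 4, while C3 (-3x - 2y ≤ -5) is equivalent to 3x + 2y ≥ 5. Together they would need 5 ≤ 3x + 2y ≤ 4, which is impossible since 5 > 4. No point satisfies all constraints.

Infeasible: no point satisfies all constraints simultaneously.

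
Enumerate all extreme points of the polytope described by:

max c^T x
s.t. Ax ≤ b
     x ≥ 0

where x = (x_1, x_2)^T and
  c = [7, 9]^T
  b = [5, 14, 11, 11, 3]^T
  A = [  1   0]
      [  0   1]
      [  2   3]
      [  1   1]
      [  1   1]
Each vertex is the intersection of two constraint boundaries that also satisfies all remaining constraints:
  x_1 = 0 and x_2 = 0 → (0, 0)
  x_1 + x_2 = 3 and x_2 = 0 → (3, 0)
  x_1 + x_2 = 3 and x_1 = 0 → (0, 3)

Vertices: (0, 0), (3, 0), (0, 3)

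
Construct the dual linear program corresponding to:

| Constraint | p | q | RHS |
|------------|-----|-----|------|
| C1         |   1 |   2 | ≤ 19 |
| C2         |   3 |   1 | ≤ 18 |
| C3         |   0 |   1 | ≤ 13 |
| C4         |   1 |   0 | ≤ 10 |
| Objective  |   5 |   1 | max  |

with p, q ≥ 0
Minimize: z = 19y1 + 18y2 + 13y3 + 10y4

Subject to:
  C1: -y1 - 3y2 - y4 ≤ -5
  C2: -2y1 - y2 - y3 ≤ -1
  y1, y2, y3, y4 ≥ 0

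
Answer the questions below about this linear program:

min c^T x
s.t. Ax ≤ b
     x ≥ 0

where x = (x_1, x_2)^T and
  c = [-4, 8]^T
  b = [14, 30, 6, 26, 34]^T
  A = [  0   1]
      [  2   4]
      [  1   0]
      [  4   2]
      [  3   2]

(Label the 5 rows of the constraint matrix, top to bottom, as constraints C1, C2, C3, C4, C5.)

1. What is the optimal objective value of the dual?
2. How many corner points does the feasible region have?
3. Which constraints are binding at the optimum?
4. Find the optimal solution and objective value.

1. -24 (by strong duality, equal to the primal optimum)
2. 5
3. C3, x_2 ≥ 0
4. x_1 = 6, x_2 = 0, z = -24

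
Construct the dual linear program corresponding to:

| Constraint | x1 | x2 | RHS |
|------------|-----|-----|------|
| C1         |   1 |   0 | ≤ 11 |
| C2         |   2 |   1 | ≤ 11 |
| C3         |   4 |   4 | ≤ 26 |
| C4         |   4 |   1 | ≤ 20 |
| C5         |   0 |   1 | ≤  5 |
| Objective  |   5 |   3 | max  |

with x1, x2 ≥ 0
Minimize: z = 11y1 + 11y2 + 26y3 + 20y4 + 5y5

Subject to:
  C1: -y1 - 2y2 - 4y3 - 4y4 ≤ -5
  C2: -y2 - 4y3 - y4 - y5 ≤ -3
  y1, y2, y3, y4, y5 ≥ 0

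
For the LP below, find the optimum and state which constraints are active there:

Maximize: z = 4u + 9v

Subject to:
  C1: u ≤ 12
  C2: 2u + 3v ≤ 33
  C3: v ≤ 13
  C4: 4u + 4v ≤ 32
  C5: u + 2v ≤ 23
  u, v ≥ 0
Optimal: u = 0, v = 8
Slack at optimum:
  C1: slack = 12
  C2: slack = 9
  C3: slack = 5
  C4: slack = 0 (binding)
  C5: slack = 7
  u ≥ 0: u = 0 (binding)
  v ≥ 0: v = 8
Binding constraints: C4, u ≥ 0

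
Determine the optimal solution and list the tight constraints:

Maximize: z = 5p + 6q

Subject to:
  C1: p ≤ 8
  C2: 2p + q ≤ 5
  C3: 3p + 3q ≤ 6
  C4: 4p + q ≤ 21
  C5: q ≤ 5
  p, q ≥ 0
Optimal: p = 0, q = 2
Binding: C3, p ≥ 0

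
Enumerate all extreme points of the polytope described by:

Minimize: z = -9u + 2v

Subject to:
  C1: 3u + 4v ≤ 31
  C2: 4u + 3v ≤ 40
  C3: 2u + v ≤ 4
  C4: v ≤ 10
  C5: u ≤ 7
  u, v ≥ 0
Each vertex is the intersection of two constraint boundaries that also satisfies all remaining constraints:
  u = 0 and v = 0 → (0, 0)
  2u + v = 4 and v = 0 → (2, 0)
  2u + v = 4 and u = 0 → (0, 4)

Vertices: (0, 0), (2, 0), (0, 4)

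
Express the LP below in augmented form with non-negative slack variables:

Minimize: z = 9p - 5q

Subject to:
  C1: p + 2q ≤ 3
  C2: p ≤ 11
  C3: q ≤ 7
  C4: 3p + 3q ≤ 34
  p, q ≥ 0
min z = 9p - 5q

s.t.
  p + 2q + s1 = 3
  p + s2 = 11
  q + s3 = 7
  3p + 3q + s4 = 34
  p, q, s1, s2, s3, s4 ≥ 0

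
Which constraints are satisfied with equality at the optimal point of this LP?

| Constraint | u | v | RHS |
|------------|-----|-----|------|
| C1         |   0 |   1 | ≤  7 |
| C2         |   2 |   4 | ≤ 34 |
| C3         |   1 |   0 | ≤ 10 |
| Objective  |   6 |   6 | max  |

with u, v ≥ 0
Optimal: u = 10, v = 3.5
Binding: C2, C3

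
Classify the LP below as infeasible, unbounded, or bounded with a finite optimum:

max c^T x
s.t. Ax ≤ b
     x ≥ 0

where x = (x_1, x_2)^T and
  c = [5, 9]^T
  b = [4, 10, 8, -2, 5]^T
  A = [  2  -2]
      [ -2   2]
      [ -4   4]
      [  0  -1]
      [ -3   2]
Feasible point: (0, 2) satisfies every constraint, so the LP is feasible.
Direction d = (1, 1): for each constraint row a, a·d ≤ 0 —
  (2)(1) + (-2)(1) = 0 ≤ 0
  (-2)(1) + (2)(1) = 0 ≤ 0
  (-4)(1) + (4)(1) = 0 ≤ 0
  (0)(1) + (-1)(1) = -1 ≤ 0
  (-3)(1) + (2)(1) = -1 ≤ 0
and d ≥ 0, so (0, 2) + t·d stays feasible for every t ≥ 0. Along this ray z = 5x_1 + 9x_2 changes by 14 per unit t, so z → +∞.

The LP is unbounded; z can be made arbitrarily large.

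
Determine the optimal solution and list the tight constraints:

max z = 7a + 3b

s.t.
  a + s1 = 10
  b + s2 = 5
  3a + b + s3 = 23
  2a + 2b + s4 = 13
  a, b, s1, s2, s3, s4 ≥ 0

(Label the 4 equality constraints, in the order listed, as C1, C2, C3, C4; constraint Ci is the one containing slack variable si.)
Optimal: a = 6.5, b = 0
Slack at optimum:
  C1: slack = 3.5
  C2: slack = 5
  C3: slack = 3.5
  C4: slack = 0 (binding)
  a ≥ 0: a = 6.5
  b ≥ 0: b = 0 (binding)
Binding constraints: C4, b ≥ 0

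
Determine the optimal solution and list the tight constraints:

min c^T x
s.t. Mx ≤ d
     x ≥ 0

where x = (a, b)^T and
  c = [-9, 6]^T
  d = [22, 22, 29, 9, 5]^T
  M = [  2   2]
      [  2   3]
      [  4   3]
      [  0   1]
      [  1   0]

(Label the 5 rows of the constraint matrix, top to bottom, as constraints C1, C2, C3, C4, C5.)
Optimal: a = 5, b = 0
Binding: C5, b ≥ 0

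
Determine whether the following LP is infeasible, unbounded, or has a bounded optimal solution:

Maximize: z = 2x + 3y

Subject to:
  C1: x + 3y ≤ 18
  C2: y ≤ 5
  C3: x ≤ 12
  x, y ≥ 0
The point (12, 2) satisfies every constraint, so the LP is feasible; the constraints give x ≤ 12 and y ≤ 5, which with x, y ≥ 0 keep the feasible region inside a bounded box. A feasible, bounded LP attains a finite optimum at a vertex.

Evaluating z = 2x + 3y at each vertex:
  (0, 0): z = 0
  (12, 0): z = 24
  (12, 2): z = 30
  (3, 5): z = 21
  (0, 5): z = 15

The LP has an optimal solution: (12, 2) with z = 30.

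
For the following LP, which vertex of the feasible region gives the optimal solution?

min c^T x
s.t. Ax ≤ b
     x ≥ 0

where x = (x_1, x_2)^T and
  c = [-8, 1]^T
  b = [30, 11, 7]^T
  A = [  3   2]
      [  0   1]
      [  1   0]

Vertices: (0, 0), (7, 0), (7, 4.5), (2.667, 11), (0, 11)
Evaluating z = -8x_1 + x_2 at each vertex:
  (0, 0): z = 0
  (7, 0): z = -56
  (7, 4.5): z = -51.5
  (2.667, 11): z = -10.33
  (0, 11): z = 11

The smallest value is z = -56, attained at (7, 0).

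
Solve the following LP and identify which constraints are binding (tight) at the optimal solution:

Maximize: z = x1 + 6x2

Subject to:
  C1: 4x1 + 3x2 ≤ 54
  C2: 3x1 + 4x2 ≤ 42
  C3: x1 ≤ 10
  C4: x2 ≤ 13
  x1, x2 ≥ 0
Optimal: x1 = 0, x2 = 10.5
Slack at optimum:
  C1: slack = 22.5
  C2: slack = 0 (binding)
  C3: slack = 10
  C4: slack = 2.5
  x1 ≥ 0: x1 = 0 (binding)
  x2 ≥ 0: x2 = 10.5
Binding constraints: C2, x1 ≥ 0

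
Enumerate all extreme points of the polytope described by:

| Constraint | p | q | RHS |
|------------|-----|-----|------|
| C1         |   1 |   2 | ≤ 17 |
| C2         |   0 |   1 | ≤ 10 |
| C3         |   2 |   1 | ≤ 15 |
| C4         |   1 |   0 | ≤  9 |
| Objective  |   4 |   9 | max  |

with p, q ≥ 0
Each vertex is the intersection of two constraint boundaries that also satisfies all remaining constraints:
  p = 0 and q = 0 → (0, 0)
  2p + q = 15 and q = 0 → (7.5, 0)
  p + 2q = 17 and 2p + q = 15 → (4.333, 6.333)
  p + 2q = 17 and p = 0 → (0, 8.5)

Vertices: (0, 0), (7.5, 0), (4.333, 6.333), (0, 8.5)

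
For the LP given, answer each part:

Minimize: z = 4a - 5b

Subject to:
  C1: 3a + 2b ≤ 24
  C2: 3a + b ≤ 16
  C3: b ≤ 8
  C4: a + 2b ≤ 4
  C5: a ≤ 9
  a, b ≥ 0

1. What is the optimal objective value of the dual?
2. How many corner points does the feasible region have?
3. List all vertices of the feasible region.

1. -10 (by strong duality, equal to the primal optimum)
2. 3
3. (0, 0), (4, 0), (0, 2)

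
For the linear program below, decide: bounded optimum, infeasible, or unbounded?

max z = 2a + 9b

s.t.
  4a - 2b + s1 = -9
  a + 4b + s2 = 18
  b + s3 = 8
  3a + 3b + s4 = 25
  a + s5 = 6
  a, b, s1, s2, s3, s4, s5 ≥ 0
The point (0, 4.5) satisfies every constraint, so the LP is feasible; the constraints give a ≤ 6 and b ≤ 8, which with a, b ≥ 0 keep the feasible region inside a bounded box. A feasible, bounded LP attains a finite optimum at a vertex.

Feasible with finite optimum z* = 40.5 at (0, 4.5).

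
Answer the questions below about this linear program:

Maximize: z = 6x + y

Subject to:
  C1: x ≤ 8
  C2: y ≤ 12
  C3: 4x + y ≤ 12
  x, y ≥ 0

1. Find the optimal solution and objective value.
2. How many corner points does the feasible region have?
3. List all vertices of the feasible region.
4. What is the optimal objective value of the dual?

1. x = 3, y = 0, z = 18
2. 3
3. (0, 0), (3, 0), (0, 12)
4. 18 (by strong duality, equal to the primal optimum)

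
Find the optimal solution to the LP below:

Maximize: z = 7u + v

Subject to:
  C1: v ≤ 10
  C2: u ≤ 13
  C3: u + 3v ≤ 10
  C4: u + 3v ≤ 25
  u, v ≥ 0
u = 10, v = 0, z = 70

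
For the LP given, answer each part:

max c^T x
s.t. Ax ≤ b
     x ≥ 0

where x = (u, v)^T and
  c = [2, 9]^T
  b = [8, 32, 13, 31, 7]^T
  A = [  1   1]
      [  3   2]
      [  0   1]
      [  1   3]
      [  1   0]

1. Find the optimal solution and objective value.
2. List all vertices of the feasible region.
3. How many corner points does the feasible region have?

1. u = 0, v = 8, z = 72
2. (0, 0), (7, 0), (7, 1), (0, 8)
3. 4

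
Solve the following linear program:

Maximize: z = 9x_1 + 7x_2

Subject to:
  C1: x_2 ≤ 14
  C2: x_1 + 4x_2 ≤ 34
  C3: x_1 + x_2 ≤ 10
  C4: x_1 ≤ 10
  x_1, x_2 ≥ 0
x_1 = 10, x_2 = 0, z = 90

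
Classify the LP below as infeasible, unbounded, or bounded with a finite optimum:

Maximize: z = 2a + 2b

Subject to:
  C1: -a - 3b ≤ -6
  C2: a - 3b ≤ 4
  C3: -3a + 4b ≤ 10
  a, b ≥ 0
Feasible point: (0, 2) satisfies every constraint, so the LP is feasible.
Direction d = (3, 1): for each constraint row a, a·d ≤ 0 —
  (-1)(3) + (-3)(1) = -6 ≤ 0
  (1)(3) + (-3)(1) = 0 ≤ 0
  (-3)(3) + (4)(1) = -5 ≤ 0
and d ≥ 0, so (0, 2) + t·d stays feasible for every t ≥ 0. Along this ray z = 2a + 2b changes by 8 per unit t, so z → +∞.

Unbounded — the objective can increase without bound over the feasible region.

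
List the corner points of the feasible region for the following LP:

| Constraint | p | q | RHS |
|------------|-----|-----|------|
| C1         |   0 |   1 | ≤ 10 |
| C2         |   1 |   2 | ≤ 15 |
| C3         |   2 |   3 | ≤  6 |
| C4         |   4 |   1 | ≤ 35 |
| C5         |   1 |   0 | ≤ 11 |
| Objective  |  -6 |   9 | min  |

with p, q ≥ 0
Each vertex is the intersection of two constraint boundaries that also satisfies all remaining constraints:
  p = 0 and q = 0 → (0, 0)
  2p + 3q = 6 and q = 0 → (3, 0)
  2p + 3q = 6 and p = 0 → (0, 2)

Vertices: (0, 0), (3, 0), (0, 2)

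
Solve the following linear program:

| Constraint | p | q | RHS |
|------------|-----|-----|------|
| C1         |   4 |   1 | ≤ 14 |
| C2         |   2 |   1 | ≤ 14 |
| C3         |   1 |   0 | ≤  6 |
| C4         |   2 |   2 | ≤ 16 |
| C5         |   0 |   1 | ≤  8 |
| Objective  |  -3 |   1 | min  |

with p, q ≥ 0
p = 3.5, q = 0, z = -10.5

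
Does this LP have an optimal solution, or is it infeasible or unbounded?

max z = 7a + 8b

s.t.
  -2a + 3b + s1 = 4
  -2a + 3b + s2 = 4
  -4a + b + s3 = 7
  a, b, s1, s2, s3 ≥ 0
Feasible point: (0, 0) satisfies every constraint, so the LP is feasible.
Direction d = (1, 0): for each constraint row a, a·d ≤ 0 —
  (-2)(1) + (3)(0) = -2 ≤ 0
  (-2)(1) + (3)(0) = -2 ≤ 0
  (-4)(1) + (1)(0) = -4 ≤ 0
and d ≥ 0, so (0, 0) + t·d stays feasible for every t ≥ 0. Along this ray z = 7a + 8b changes by 7 per unit t, so z → +∞.

Unbounded — the objective can increase without bound over the feasible region.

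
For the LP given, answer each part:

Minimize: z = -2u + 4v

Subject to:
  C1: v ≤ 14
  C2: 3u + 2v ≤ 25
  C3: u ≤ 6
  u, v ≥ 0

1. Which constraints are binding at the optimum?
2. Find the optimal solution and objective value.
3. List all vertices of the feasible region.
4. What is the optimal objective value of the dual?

1. C3, v ≥ 0
2. u = 6, v = 0, z = -12
3. (0, 0), (6, 0), (6, 3.5), (0, 12.5)
4. -12 (by strong duality, equal to the primal optimum)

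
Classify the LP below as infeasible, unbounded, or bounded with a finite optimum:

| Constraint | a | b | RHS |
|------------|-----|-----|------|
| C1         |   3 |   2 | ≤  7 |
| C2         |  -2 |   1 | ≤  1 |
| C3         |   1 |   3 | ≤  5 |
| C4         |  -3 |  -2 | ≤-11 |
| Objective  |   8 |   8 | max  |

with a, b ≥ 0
C1 requires 3a + 2b ≤ 7, while C4 (-3a - 2b ≤ -11) is equivalent to 3a + 2b ≥ 11. Together they would need 11 ≤ 3a + 2b ≤ 7, which is impossible since 11 > 7. No point satisfies all constraints.

Infeasible: no point satisfies all constraints simultaneously.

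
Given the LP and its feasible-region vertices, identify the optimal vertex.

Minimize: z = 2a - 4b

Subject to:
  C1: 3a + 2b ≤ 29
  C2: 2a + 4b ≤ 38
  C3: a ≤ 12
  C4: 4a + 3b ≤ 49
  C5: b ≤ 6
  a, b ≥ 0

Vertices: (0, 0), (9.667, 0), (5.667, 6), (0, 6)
Evaluating z = 2a - 4b at each vertex:
  (0, 0): z = 0
  (9.667, 0): z = 19.33
  (5.667, 6): z = -12.67
  (0, 6): z = -24

The smallest value is z = -24, attained at (0, 6).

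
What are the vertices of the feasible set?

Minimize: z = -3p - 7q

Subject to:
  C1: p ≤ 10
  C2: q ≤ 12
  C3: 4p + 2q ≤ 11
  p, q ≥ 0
Each vertex is the intersection of two constraint boundaries that also satisfies all remaining constraints:
  p = 0 and q = 0 → (0, 0)
  4p + 2q = 11 and q = 0 → (2.75, 0)
  4p + 2q = 11 and p = 0 → (0, 5.5)

Vertices: (0, 0), (2.75, 0), (0, 5.5)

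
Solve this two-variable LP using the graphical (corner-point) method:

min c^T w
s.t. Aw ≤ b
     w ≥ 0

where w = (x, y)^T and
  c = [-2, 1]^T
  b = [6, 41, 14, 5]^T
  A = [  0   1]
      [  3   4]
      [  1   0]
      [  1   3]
x = 5, y = 0, z = -10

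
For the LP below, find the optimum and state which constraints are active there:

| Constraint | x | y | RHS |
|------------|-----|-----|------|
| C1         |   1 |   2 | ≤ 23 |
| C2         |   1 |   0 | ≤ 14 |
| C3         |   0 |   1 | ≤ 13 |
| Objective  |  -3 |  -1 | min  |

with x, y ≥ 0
Optimal: x = 14, y = 4.5
Binding: C1, C2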